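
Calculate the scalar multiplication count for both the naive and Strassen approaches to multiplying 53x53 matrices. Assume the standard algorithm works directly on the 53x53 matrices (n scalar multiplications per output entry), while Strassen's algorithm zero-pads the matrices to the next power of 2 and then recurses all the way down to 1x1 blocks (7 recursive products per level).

Matrix multiplication for 53x53 matrices:

Strassen's algorithm requires power-of-2 dimensions. Pad 53x53 to 64x64 (next power of 2).

Standard algorithm: 53^3 = 148877 multiplications
Strassen's algorithm: 7^(log2(64)) = 7^6 = 117649 multiplications
Savings: 148877 - 117649 = 31228 multiplications

Standard: 148877 multiplications (53^3). Strassen: 117649 multiplications (7^6, after padding to 64x64). Strassen reduces 8 recursive multiplications to 7 at each level.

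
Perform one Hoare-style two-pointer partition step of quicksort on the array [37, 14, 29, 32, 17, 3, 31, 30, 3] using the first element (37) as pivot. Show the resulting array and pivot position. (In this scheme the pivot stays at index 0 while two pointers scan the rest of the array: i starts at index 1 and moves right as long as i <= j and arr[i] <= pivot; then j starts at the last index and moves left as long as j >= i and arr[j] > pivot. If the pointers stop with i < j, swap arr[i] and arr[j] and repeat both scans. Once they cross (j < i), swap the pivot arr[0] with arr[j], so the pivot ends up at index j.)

Hoare-style two-pointer partition with pivot = 37:

Initial array: [37, 14, 29, 32, 17, 3, 31, 30, 3]

Pointers start at i = 1, j = 8.
i ends at 9, j ends at 8: the pointers have crossed (j < i), so scanning stops.

Swap pivot arr[0] with arr[8] to place pivot at position 8: [3, 14, 29, 32, 17, 3, 31, 30, 37]
Pivot position: 8

After partitioning with pivot 37, the array becomes [3, 14, 29, 32, 17, 3, 31, 30, 37]. The pivot is placed at index 8. All elements to the left of the pivot are <= 37, and all elements to the right are > 37.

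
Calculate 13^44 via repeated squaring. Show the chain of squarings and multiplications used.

Computing 13^44 by squaring (build up from 13^1; each line after the first costs one multiplication):

13^1 = 13
13^2 = (13^1)^2 = 13^2 = 169
13^4 = (13^2)^2 = 169^2 = 28561
13^5 = 13 * 13^4 = 13 * 28561 = 371293
13^10 = (13^5)^2 = 371293^2 = 137858491849
13^11 = 13 * 13^10 = 13 * 137858491849 = 1792160394037
13^22 = (13^11)^2 = 1792160394037^2 = 3211838877954855105157369
13^44 = (13^22)^2 = 3211838877954855105157369^2 = 10315908977942302627204470186314316211062255002161

Result: 10315908977942302627204470186314316211062255002161
Multiplications needed: 7 (7 lines after 13^1)

13^44 = 10315908977942302627204470186314316211062255002161. Using exponentiation by squaring, this requires 7 multiplications. The key idea: if the exponent is even, square the half-power; if odd, multiply by the base once.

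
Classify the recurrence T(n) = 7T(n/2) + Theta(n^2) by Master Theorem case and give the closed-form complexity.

Master Theorem for T(n) = 7T(n/2) + O(n^2):

a = 7, b = 2, c = 2
log_b(a) = log_2(7) = 2.8074

Case 1: c = 2 < log_2(7) = 2.8074
T(n) = O(n^(log_2 7))

For T(n) = 7T(n/2) + O(n^2): log_2(7) = 2.8074. This is Case 1 of the Master Theorem (c < log_b(a), work dominated by leaves), giving O(n^(log_2 7)).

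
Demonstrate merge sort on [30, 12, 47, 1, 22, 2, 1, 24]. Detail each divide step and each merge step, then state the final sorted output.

Merge sort trace:

Split: [30, 12, 47, 1, 22, 2, 1, 24] -> [30, 12, 47, 1] and [22, 2, 1, 24]
  Split: [30, 12, 47, 1] -> [30, 12] and [47, 1]
    Split: [30, 12] -> [30] and [12]
    Merge: [30] + [12] -> [12, 30]
    Split: [47, 1] -> [47] and [1]
    Merge: [47] + [1] -> [1, 47]
  Merge: [12, 30] + [1, 47] -> [1, 12, 30, 47]
  Split: [22, 2, 1, 24] -> [22, 2] and [1, 24]
    Split: [22, 2] -> [22] and [2]
    Merge: [22] + [2] -> [2, 22]
    Split: [1, 24] -> [1] and [24]
    Merge: [1] + [24] -> [1, 24]
  Merge: [2, 22] + [1, 24] -> [1, 2, 22, 24]
Merge: [1, 12, 30, 47] + [1, 2, 22, 24] -> [1, 1, 2, 12, 22, 24, 30, 47]

Final sorted array: [1, 1, 2, 12, 22, 24, 30, 47]

The merge sort proceeds by recursively splitting the array and merging sorted halves.
After all merges, the sorted array is [1, 1, 2, 12, 22, 24, 30, 47].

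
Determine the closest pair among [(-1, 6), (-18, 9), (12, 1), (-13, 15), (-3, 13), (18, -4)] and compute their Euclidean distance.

Computing all pairwise distances among 6 points:

d((-1, 6), (-18, 9)) = 17.2627
d((-1, 6), (12, 1)) = 13.9284
d((-1, 6), (-13, 15)) = 15.0
d((-1, 6), (-3, 13)) = 7.2801 <-- minimum
d((-1, 6), (18, -4)) = 21.4709
d((-18, 9), (12, 1)) = 31.0483
d((-18, 9), (-13, 15)) = 7.8102
d((-18, 9), (-3, 13)) = 15.5242
d((-18, 9), (18, -4)) = 38.2753
d((12, 1), (-13, 15)) = 28.6531
d((12, 1), (-3, 13)) = 19.2094
d((12, 1), (18, -4)) = 7.8102
d((-13, 15), (-3, 13)) = 10.198
d((-13, 15), (18, -4)) = 36.3593
d((-3, 13), (18, -4)) = 27.0185

Closest pair: (-1, 6) and (-3, 13) with distance 7.2801

The closest pair is (-1, 6) and (-3, 13) with Euclidean distance 7.2801. For 6 points, brute-force pairwise comparison is shown above. For large n, the divide-and-conquer algorithm (sort by x, recurse on halves, check the dividing strip) achieves O(n log n).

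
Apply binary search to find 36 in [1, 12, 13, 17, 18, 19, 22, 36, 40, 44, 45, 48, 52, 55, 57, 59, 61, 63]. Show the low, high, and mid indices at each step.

Binary search for 36 in [1, 12, 13, 17, 18, 19, 22, 36, 40, 44, 45, 48, 52, 55, 57, 59, 61, 63]:

lo=0, hi=17, mid=8, arr[mid]=40 -> 40 > 36, search left half
lo=0, hi=7, mid=3, arr[mid]=17 -> 17 < 36, search right half
lo=4, hi=7, mid=5, arr[mid]=19 -> 19 < 36, search right half
lo=6, hi=7, mid=6, arr[mid]=22 -> 22 < 36, search right half
lo=7, hi=7, mid=7, arr[mid]=36 -> Found target at index 7!

Binary search finds 36 at index 7 after 5 comparisons. The search repeatedly halves the search space by comparing with the middle element.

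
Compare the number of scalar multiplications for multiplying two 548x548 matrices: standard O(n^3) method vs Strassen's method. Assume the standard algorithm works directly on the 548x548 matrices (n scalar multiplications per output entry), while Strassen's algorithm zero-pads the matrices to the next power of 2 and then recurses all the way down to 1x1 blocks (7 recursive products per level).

Matrix multiplication for 548x548 matrices:

Strassen's algorithm requires power-of-2 dimensions. Pad 548x548 to 1024x1024 (next power of 2).

Standard algorithm: 548^3 = 164566592 multiplications
Strassen's algorithm: 7^(log2(1024)) = 7^10 = 282475249 multiplications
Difference: 164566592 - 282475249 = -117908657 (Strassen uses MORE here due to padding overhead — for small or just-over-power-of-2 n, padding can outweigh the per-level savings)

Standard: 164566592 multiplications (548^3). Strassen: 282475249 multiplications (7^10, after padding to 1024x1024). Strassen reduces 8 recursive multiplications to 7 at each level.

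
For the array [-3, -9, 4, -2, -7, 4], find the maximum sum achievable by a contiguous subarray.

Using Kadane's algorithm on [-3, -9, 4, -2, -7, 4]:

Scanning through the array:
Position 1 (value -9): max_ending_here = -9, max_so_far = -3
Position 2 (value 4): max_ending_here = 4, max_so_far = 4
Position 3 (value -2): max_ending_here = 2, max_so_far = 4
Position 4 (value -7): max_ending_here = -5, max_so_far = 4
Position 5 (value 4): max_ending_here = 4, max_so_far = 4

Maximum subarray: [4]
Maximum sum: 4

The maximum subarray is [4] with sum 4. This subarray runs from index 2 to index 2.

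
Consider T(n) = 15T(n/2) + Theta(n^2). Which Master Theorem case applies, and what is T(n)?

Master Theorem for T(n) = 15T(n/2) + O(n^2):

a = 15, b = 2, c = 2
log_b(a) = log_2(15) = 3.9069

Case 1: c = 2 < log_2(15) = 3.9069
T(n) = O(n^(log_2 15))

For T(n) = 15T(n/2) + O(n^2): log_2(15) = 3.9069. This is Case 1 of the Master Theorem (c < log_b(a), work dominated by leaves), giving O(n^(log_2 15)).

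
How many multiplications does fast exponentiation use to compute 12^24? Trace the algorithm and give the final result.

Computing 12^24 by squaring (build up from 12^1; each line after the first costs one multiplication):

12^1 = 12
12^2 = (12^1)^2 = 12^2 = 144
12^3 = 12 * 12^2 = 12 * 144 = 1728
12^6 = (12^3)^2 = 1728^2 = 2985984
12^12 = (12^6)^2 = 2985984^2 = 8916100448256
12^24 = (12^12)^2 = 8916100448256^2 = 79496847203390844133441536

Result: 79496847203390844133441536
Multiplications needed: 5 (5 lines after 12^1)

12^24 = 79496847203390844133441536. Using exponentiation by squaring, this requires 5 multiplications. The key idea: if the exponent is even, square the half-power; if odd, multiply by the base once.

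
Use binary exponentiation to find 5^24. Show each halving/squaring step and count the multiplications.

Computing 5^24 by squaring (build up from 5^1; each line after the first costs one multiplication):

5^1 = 5
5^2 = (5^1)^2 = 5^2 = 25
5^3 = 5 * 5^2 = 5 * 25 = 125
5^6 = (5^3)^2 = 125^2 = 15625
5^12 = (5^6)^2 = 15625^2 = 244140625
5^24 = (5^12)^2 = 244140625^2 = 59604644775390625

Result: 59604644775390625
Multiplications needed: 5 (5 lines after 5^1)

5^24 = 59604644775390625. Using exponentiation by squaring, this requires 5 multiplications. The key idea: if the exponent is even, square the half-power; if odd, multiply by the base once.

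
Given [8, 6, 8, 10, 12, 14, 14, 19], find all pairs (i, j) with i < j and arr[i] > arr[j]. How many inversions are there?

Finding inversions in [8, 6, 8, 10, 12, 14, 14, 19]:

(0, 1): arr[0]=8 > arr[1]=6

Total inversions: 1

The array has 1 inversion(s): (0,1). Each pair (i,j) satisfies i < j and arr[i] > arr[j].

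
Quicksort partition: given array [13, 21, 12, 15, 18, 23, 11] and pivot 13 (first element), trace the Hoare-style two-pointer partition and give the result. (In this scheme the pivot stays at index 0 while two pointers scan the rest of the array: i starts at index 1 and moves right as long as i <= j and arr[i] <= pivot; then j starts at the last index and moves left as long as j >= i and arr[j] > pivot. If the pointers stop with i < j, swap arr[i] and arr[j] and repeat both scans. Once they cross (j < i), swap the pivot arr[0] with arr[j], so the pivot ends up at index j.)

Hoare-style two-pointer partition with pivot = 13:

Initial array: [13, 21, 12, 15, 18, 23, 11]

Pointers start at i = 1, j = 6.
i stops at index 1 (arr[1]=21 > 13), j stops at index 6 (arr[6]=11 <= 13): swap arr[1] and arr[6], array becomes [13, 11, 12, 15, 18, 23, 21]
i ends at 3, j ends at 2: the pointers have crossed (j < i), so scanning stops.

Swap pivot arr[0] with arr[2] to place pivot at position 2: [12, 11, 13, 15, 18, 23, 21]
Pivot position: 2

After partitioning with pivot 13, the array becomes [12, 11, 13, 15, 18, 23, 21]. The pivot is placed at index 2. All elements to the left of the pivot are <= 13, and all elements to the right are > 13.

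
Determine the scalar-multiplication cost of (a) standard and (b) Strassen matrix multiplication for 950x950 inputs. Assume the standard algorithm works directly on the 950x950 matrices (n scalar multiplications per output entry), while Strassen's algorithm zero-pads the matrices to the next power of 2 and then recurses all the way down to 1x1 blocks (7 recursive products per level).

Matrix multiplication for 950x950 matrices:

Strassen's algorithm requires power-of-2 dimensions. Pad 950x950 to 1024x1024 (next power of 2).

Standard algorithm: 950^3 = 857375000 multiplications
Strassen's algorithm: 7^(log2(1024)) = 7^10 = 282475249 multiplications
Savings: 857375000 - 282475249 = 574899751 multiplications

Standard: 857375000 multiplications (950^3). Strassen: 282475249 multiplications (7^10, after padding to 1024x1024). Strassen reduces 8 recursive multiplications to 7 at each level.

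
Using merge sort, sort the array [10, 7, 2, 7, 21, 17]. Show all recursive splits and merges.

Merge sort trace:

Split: [10, 7, 2, 7, 21, 17] -> [10, 7, 2] and [7, 21, 17]
  Split: [10, 7, 2] -> [10] and [7, 2]
    Split: [7, 2] -> [7] and [2]
    Merge: [7] + [2] -> [2, 7]
  Merge: [10] + [2, 7] -> [2, 7, 10]
  Split: [7, 21, 17] -> [7] and [21, 17]
    Split: [21, 17] -> [21] and [17]
    Merge: [21] + [17] -> [17, 21]
  Merge: [7] + [17, 21] -> [7, 17, 21]
Merge: [2, 7, 10] + [7, 17, 21] -> [2, 7, 7, 10, 17, 21]

Final sorted array: [2, 7, 7, 10, 17, 21]

The merge sort proceeds by recursively splitting the array and merging sorted halves.
After all merges, the sorted array is [2, 7, 7, 10, 17, 21].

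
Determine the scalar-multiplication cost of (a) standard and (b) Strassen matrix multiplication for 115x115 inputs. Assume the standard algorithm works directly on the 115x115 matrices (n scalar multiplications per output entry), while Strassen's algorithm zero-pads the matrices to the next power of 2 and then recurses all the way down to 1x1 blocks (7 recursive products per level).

Matrix multiplication for 115x115 matrices:

Strassen's algorithm requires power-of-2 dimensions. Pad 115x115 to 128x128 (next power of 2).

Standard algorithm: 115^3 = 1520875 multiplications
Strassen's algorithm: 7^(log2(128)) = 7^7 = 823543 multiplications
Savings: 1520875 - 823543 = 697332 multiplications

Standard: 1520875 multiplications (115^3). Strassen: 823543 multiplications (7^7, after padding to 128x128). Strassen reduces 8 recursive multiplications to 7 at each level.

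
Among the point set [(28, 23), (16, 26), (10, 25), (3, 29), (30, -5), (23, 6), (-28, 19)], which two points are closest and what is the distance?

Computing all pairwise distances among 7 points:

d((28, 23), (16, 26)) = 12.3693
d((28, 23), (10, 25)) = 18.1108
d((28, 23), (3, 29)) = 25.7099
d((28, 23), (30, -5)) = 28.0713
d((28, 23), (23, 6)) = 17.72
d((28, 23), (-28, 19)) = 56.1427
d((16, 26), (10, 25)) = 6.0828 <-- minimum
d((16, 26), (3, 29)) = 13.3417
d((16, 26), (30, -5)) = 34.0147
d((16, 26), (23, 6)) = 21.1896
d((16, 26), (-28, 19)) = 44.5533
d((10, 25), (3, 29)) = 8.0623
d((10, 25), (30, -5)) = 36.0555
d((10, 25), (23, 6)) = 23.0217
d((10, 25), (-28, 19)) = 38.4708
d((3, 29), (30, -5)) = 43.4166
d((3, 29), (23, 6)) = 30.4795
d((3, 29), (-28, 19)) = 32.573
d((30, -5), (23, 6)) = 13.0384
d((30, -5), (-28, 19)) = 62.7694
d((23, 6), (-28, 19)) = 52.6308

Closest pair: (16, 26) and (10, 25) with distance 6.0828

The closest pair is (16, 26) and (10, 25) with Euclidean distance 6.0828. For 7 points, brute-force pairwise comparison is shown above. For large n, the divide-and-conquer algorithm (sort by x, recurse on halves, check the dividing strip) achieves O(n log n).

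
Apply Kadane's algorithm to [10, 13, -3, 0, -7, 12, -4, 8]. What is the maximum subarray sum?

Using Kadane's algorithm on [10, 13, -3, 0, -7, 12, -4, 8]:

Scanning through the array:
Position 1 (value 13): max_ending_here = 23, max_so_far = 23
Position 2 (value -3): max_ending_here = 20, max_so_far = 23
Position 3 (value 0): max_ending_here = 20, max_so_far = 23
Position 4 (value -7): max_ending_here = 13, max_so_far = 23
Position 5 (value 12): max_ending_here = 25, max_so_far = 25
Position 6 (value -4): max_ending_here = 21, max_so_far = 25
Position 7 (value 8): max_ending_here = 29, max_so_far = 29

Maximum subarray: [10, 13, -3, 0, -7, 12, -4, 8]
Maximum sum: 29

The maximum subarray is [10, 13, -3, 0, -7, 12, -4, 8] with sum 29. This subarray runs from index 0 to index 7.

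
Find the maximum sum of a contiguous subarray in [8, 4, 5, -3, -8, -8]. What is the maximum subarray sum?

Using Kadane's algorithm on [8, 4, 5, -3, -8, -8]:

Scanning through the array:
Position 1 (value 4): max_ending_here = 12, max_so_far = 12
Position 2 (value 5): max_ending_here = 17, max_so_far = 17
Position 3 (value -3): max_ending_here = 14, max_so_far = 17
Position 4 (value -8): max_ending_here = 6, max_so_far = 17
Position 5 (value -8): max_ending_here = -2, max_so_far = 17

Maximum subarray: [8, 4, 5]
Maximum sum: 17

The maximum subarray is [8, 4, 5] with sum 17. This subarray runs from index 0 to index 2.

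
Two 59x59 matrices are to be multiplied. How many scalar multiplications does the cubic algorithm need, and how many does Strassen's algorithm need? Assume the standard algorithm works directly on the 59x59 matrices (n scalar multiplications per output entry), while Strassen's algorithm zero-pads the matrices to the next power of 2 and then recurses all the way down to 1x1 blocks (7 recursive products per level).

Matrix multiplication for 59x59 matrices:

Strassen's algorithm requires power-of-2 dimensions. Pad 59x59 to 64x64 (next power of 2).

Standard algorithm: 59^3 = 205379 multiplications
Strassen's algorithm: 7^(log2(64)) = 7^6 = 117649 multiplications
Savings: 205379 - 117649 = 87730 multiplications

Standard: 205379 multiplications (59^3). Strassen: 117649 multiplications (7^6, after padding to 64x64). Strassen reduces 8 recursive multiplications to 7 at each level.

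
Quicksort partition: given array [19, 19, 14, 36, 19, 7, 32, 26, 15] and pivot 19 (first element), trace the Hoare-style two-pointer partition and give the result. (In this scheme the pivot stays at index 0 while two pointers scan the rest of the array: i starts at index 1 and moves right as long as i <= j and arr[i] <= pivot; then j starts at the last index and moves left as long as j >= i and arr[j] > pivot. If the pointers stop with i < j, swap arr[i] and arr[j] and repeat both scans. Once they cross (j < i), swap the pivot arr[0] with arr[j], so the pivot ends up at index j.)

Hoare-style two-pointer partition with pivot = 19:

Initial array: [19, 19, 14, 36, 19, 7, 32, 26, 15]

Pointers start at i = 1, j = 8.
i stops at index 3 (arr[3]=36 > 19), j stops at index 8 (arr[8]=15 <= 19): swap arr[3] and arr[8], array becomes [19, 19, 14, 15, 19, 7, 32, 26, 36]
i ends at 6, j ends at 5: the pointers have crossed (j < i), so scanning stops.

Swap pivot arr[0] with arr[5] to place pivot at position 5: [7, 19, 14, 15, 19, 19, 32, 26, 36]
Pivot position: 5

After partitioning with pivot 19, the array becomes [7, 19, 14, 15, 19, 19, 32, 26, 36]. The pivot is placed at index 5. All elements to the left of the pivot are <= 19, and all elements to the right are > 19.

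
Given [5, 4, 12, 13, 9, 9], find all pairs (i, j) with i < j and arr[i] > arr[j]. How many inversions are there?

Finding inversions in [5, 4, 12, 13, 9, 9]:

(0, 1): arr[0]=5 > arr[1]=4
(2, 4): arr[2]=12 > arr[4]=9
(2, 5): arr[2]=12 > arr[5]=9
(3, 4): arr[3]=13 > arr[4]=9
(3, 5): arr[3]=13 > arr[5]=9

Total inversions: 5

The array has 5 inversion(s): (0,1), (2,4), (2,5), (3,4), (3,5). Each pair (i,j) satisfies i < j and arr[i] > arr[j].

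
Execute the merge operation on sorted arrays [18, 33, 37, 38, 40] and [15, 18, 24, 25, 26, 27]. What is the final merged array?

Merging process:

Compare 18 vs 15: take 15 from right. Merged: [15]
Compare 18 vs 18: take 18 from left. Merged: [15, 18]
Compare 33 vs 18: take 18 from right. Merged: [15, 18, 18]
Compare 33 vs 24: take 24 from right. Merged: [15, 18, 18, 24]
Compare 33 vs 25: take 25 from right. Merged: [15, 18, 18, 24, 25]
Compare 33 vs 26: take 26 from right. Merged: [15, 18, 18, 24, 25, 26]
Compare 33 vs 27: take 27 from right. Merged: [15, 18, 18, 24, 25, 26, 27]
Append remaining from left: [33, 37, 38, 40]. Merged: [15, 18, 18, 24, 25, 26, 27, 33, 37, 38, 40]

Final merged array: [15, 18, 18, 24, 25, 26, 27, 33, 37, 38, 40]
Total comparisons: 7

The merged array is [15, 18, 18, 24, 25, 26, 27, 33, 37, 38, 40], requiring 7 comparisons. The merge step runs in O(n) time where n is the total number of elements.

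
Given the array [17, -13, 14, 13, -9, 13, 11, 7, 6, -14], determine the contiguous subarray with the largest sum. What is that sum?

Using Kadane's algorithm on [17, -13, 14, 13, -9, 13, 11, 7, 6, -14]:

Scanning through the array:
Position 1 (value -13): max_ending_here = 4, max_so_far = 17
Position 2 (value 14): max_ending_here = 18, max_so_far = 18
Position 3 (value 13): max_ending_here = 31, max_so_far = 31
Position 4 (value -9): max_ending_here = 22, max_so_far = 31
Position 5 (value 13): max_ending_here = 35, max_so_far = 35
Position 6 (value 11): max_ending_here = 46, max_so_far = 46
Position 7 (value 7): max_ending_here = 53, max_so_far = 53
Position 8 (value 6): max_ending_here = 59, max_so_far = 59
Position 9 (value -14): max_ending_here = 45, max_so_far = 59

Maximum subarray: [17, -13, 14, 13, -9, 13, 11, 7, 6]
Maximum sum: 59

The maximum subarray is [17, -13, 14, 13, -9, 13, 11, 7, 6] with sum 59. This subarray runs from index 0 to index 8.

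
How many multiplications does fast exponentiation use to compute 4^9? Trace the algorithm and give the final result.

Computing 4^9 by squaring (build up from 4^1; each line after the first costs one multiplication):

4^1 = 4
4^2 = (4^1)^2 = 4^2 = 16
4^4 = (4^2)^2 = 16^2 = 256
4^8 = (4^4)^2 = 256^2 = 65536
4^9 = 4 * 4^8 = 4 * 65536 = 262144

Result: 262144
Multiplications needed: 4 (4 lines after 4^1)

4^9 = 262144. Using exponentiation by squaring, this requires 4 multiplications. The key idea: if the exponent is even, square the half-power; if odd, multiply by the base once.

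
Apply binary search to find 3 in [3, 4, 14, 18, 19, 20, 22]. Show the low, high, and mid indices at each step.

Binary search for 3 in [3, 4, 14, 18, 19, 20, 22]:

lo=0, hi=6, mid=3, arr[mid]=18 -> 18 > 3, search left half
lo=0, hi=2, mid=1, arr[mid]=4 -> 4 > 3, search left half
lo=0, hi=0, mid=0, arr[mid]=3 -> Found target at index 0!

Binary search finds 3 at index 0 after 3 comparisons. The search repeatedly halves the search space by comparing with the middle element.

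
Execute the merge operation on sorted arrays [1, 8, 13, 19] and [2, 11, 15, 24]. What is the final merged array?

Merging process:

Compare 1 vs 2: take 1 from left. Merged: [1]
Compare 8 vs 2: take 2 from right. Merged: [1, 2]
Compare 8 vs 11: take 8 from left. Merged: [1, 2, 8]
Compare 13 vs 11: take 11 from right. Merged: [1, 2, 8, 11]
Compare 13 vs 15: take 13 from left. Merged: [1, 2, 8, 11, 13]
Compare 19 vs 15: take 15 from right. Merged: [1, 2, 8, 11, 13, 15]
Compare 19 vs 24: take 19 from left. Merged: [1, 2, 8, 11, 13, 15, 19]
Append remaining from right: [24]. Merged: [1, 2, 8, 11, 13, 15, 19, 24]

Final merged array: [1, 2, 8, 11, 13, 15, 19, 24]
Total comparisons: 7

The merged array is [1, 2, 8, 11, 13, 15, 19, 24], requiring 7 comparisons. The merge step runs in O(n) time where n is the total number of elements.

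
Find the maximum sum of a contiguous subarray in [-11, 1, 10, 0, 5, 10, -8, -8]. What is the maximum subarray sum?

Using Kadane's algorithm on [-11, 1, 10, 0, 5, 10, -8, -8]:

Scanning through the array:
Position 1 (value 1): max_ending_here = 1, max_so_far = 1
Position 2 (value 10): max_ending_here = 11, max_so_far = 11
Position 3 (value 0): max_ending_here = 11, max_so_far = 11
Position 4 (value 5): max_ending_here = 16, max_so_far = 16
Position 5 (value 10): max_ending_here = 26, max_so_far = 26
Position 6 (value -8): max_ending_here = 18, max_so_far = 26
Position 7 (value -8): max_ending_here = 10, max_so_far = 26

Maximum subarray: [1, 10, 0, 5, 10]
Maximum sum: 26

The maximum subarray is [1, 10, 0, 5, 10] with sum 26. This subarray runs from index 1 to index 5.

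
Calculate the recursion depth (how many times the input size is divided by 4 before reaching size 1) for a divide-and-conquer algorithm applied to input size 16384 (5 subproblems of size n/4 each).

For divide and conquer with division factor 4:

Problem sizes at each level:
Level 0: 16384
Level 1: 4096
Level 2: 1024
Level 3: 256
Level 4: 64
Level 5: 16
Level 6: 4
Level 7: 1

The root is level 0 and the size-1 base case is level 7 (the tree spans levels 0 through 7, i.e. 8 levels counting the root), so the depth is the number of divisions: log_4(16384) = 7

The recursion tree depth is log_4(16384) = 7. At each level, the problem size is divided by 4, so it takes 7 divisions to reduce to a base case of size 1. The algorithm makes 5 recursive calls at each level.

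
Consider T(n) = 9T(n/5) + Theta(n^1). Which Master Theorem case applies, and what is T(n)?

Master Theorem for T(n) = 9T(n/5) + O(n^1):

a = 9, b = 5, c = 1
log_b(a) = log_5(9) = 1.3652

Case 1: c = 1 < log_5(9) = 1.3652
T(n) = O(n^(log_5 9))

For T(n) = 9T(n/5) + O(n^1): log_5(9) = 1.3652. This is Case 1 of the Master Theorem (c < log_b(a), work dominated by leaves), giving O(n^(log_5 9)).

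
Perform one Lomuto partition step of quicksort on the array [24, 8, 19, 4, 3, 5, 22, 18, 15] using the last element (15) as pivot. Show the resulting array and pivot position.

Lomuto partition with pivot = 15:

Initial array: [24, 8, 19, 4, 3, 5, 22, 18, 15]

arr[0]=24 > 15: no swap
arr[1]=8 <= 15: swap with position 0, array becomes [8, 24, 19, 4, 3, 5, 22, 18, 15]
arr[2]=19 > 15: no swap
arr[3]=4 <= 15: swap with position 1, array becomes [8, 4, 19, 24, 3, 5, 22, 18, 15]
arr[4]=3 <= 15: swap with position 2, array becomes [8, 4, 3, 24, 19, 5, 22, 18, 15]
arr[5]=5 <= 15: swap with position 3, array becomes [8, 4, 3, 5, 19, 24, 22, 18, 15]
arr[6]=22 > 15: no swap
arr[7]=18 > 15: no swap

Place pivot at position 4: [8, 4, 3, 5, 15, 24, 22, 18, 19]
Pivot position: 4

After partitioning with pivot 15, the array becomes [8, 4, 3, 5, 15, 24, 22, 18, 19]. The pivot is placed at index 4. All elements to the left of the pivot are <= 15, and all elements to the right are > 15.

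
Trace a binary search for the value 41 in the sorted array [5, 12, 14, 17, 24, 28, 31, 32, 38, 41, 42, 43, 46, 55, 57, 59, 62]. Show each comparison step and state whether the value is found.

Binary search for 41 in [5, 12, 14, 17, 24, 28, 31, 32, 38, 41, 42, 43, 46, 55, 57, 59, 62]:

lo=0, hi=16, mid=8, arr[mid]=38 -> 38 < 41, search right half
lo=9, hi=16, mid=12, arr[mid]=46 -> 46 > 41, search left half
lo=9, hi=11, mid=10, arr[mid]=42 -> 42 > 41, search left half
lo=9, hi=9, mid=9, arr[mid]=41 -> Found target at index 9!

Binary search finds 41 at index 9 after 4 comparisons. The search repeatedly halves the search space by comparing with the middle element.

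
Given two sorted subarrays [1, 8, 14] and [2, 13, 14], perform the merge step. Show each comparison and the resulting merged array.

Merging process:

Compare 1 vs 2: take 1 from left. Merged: [1]
Compare 8 vs 2: take 2 from right. Merged: [1, 2]
Compare 8 vs 13: take 8 from left. Merged: [1, 2, 8]
Compare 14 vs 13: take 13 from right. Merged: [1, 2, 8, 13]
Compare 14 vs 14: take 14 from left. Merged: [1, 2, 8, 13, 14]
Append remaining from right: [14]. Merged: [1, 2, 8, 13, 14, 14]

Final merged array: [1, 2, 8, 13, 14, 14]
Total comparisons: 5

The merged array is [1, 2, 8, 13, 14, 14], requiring 5 comparisons. The merge step runs in O(n) time where n is the total number of elements.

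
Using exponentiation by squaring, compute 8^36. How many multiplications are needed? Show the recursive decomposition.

Computing 8^36 by squaring (build up from 8^1; each line after the first costs one multiplication):

8^1 = 8
8^2 = (8^1)^2 = 8^2 = 64
8^4 = (8^2)^2 = 64^2 = 4096
8^8 = (8^4)^2 = 4096^2 = 16777216
8^9 = 8 * 8^8 = 8 * 16777216 = 134217728
8^18 = (8^9)^2 = 134217728^2 = 18014398509481984
8^36 = (8^18)^2 = 18014398509481984^2 = 324518553658426726783156020576256

Result: 324518553658426726783156020576256
Multiplications needed: 6 (6 lines after 8^1)

8^36 = 324518553658426726783156020576256. Using exponentiation by squaring, this requires 6 multiplications. The key idea: if the exponent is even, square the half-power; if odd, multiply by the base once.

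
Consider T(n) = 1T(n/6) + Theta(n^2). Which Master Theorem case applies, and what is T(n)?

Master Theorem for T(n) = 1T(n/6) + O(n^2):

a = 1, b = 6, c = 2
log_b(a) = log_6(1) = 0.0000

Case 3: c = 2 > log_6(1) = 0.0000
T(n) = O(n^2) = O(n^2)

For T(n) = 1T(n/6) + O(n^2): log_6(1) = 0.0000. This is Case 3 of the Master Theorem (c > log_b(a), work dominated by root), giving O(n^2).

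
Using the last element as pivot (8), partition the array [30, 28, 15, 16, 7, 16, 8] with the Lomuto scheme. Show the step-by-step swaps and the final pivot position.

Lomuto partition with pivot = 8:

Initial array: [30, 28, 15, 16, 7, 16, 8]

arr[0]=30 > 8: no swap
arr[1]=28 > 8: no swap
arr[2]=15 > 8: no swap
arr[3]=16 > 8: no swap
arr[4]=7 <= 8: swap with position 0, array becomes [7, 28, 15, 16, 30, 16, 8]
arr[5]=16 > 8: no swap

Place pivot at position 1: [7, 8, 15, 16, 30, 16, 28]
Pivot position: 1

After partitioning with pivot 8, the array becomes [7, 8, 15, 16, 30, 16, 28]. The pivot is placed at index 1. All elements to the left of the pivot are <= 8, and all elements to the right are > 8.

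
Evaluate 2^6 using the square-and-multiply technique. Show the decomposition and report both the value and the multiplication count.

Computing 2^6 by squaring (build up from 2^1; each line after the first costs one multiplication):

2^1 = 2
2^2 = (2^1)^2 = 2^2 = 4
2^3 = 2 * 2^2 = 2 * 4 = 8
2^6 = (2^3)^2 = 8^2 = 64

Result: 64
Multiplications needed: 3 (3 lines after 2^1)

2^6 = 64. Using exponentiation by squaring, this requires 3 multiplications. The key idea: if the exponent is even, square the half-power; if odd, multiply by the base once.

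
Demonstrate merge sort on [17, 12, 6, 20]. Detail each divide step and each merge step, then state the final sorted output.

Merge sort trace:

Split: [17, 12, 6, 20] -> [17, 12] and [6, 20]
  Split: [17, 12] -> [17] and [12]
  Merge: [17] + [12] -> [12, 17]
  Split: [6, 20] -> [6] and [20]
  Merge: [6] + [20] -> [6, 20]
Merge: [12, 17] + [6, 20] -> [6, 12, 17, 20]

Final sorted array: [6, 12, 17, 20]

The merge sort proceeds by recursively splitting the array and merging sorted halves.
After all merges, the sorted array is [6, 12, 17, 20].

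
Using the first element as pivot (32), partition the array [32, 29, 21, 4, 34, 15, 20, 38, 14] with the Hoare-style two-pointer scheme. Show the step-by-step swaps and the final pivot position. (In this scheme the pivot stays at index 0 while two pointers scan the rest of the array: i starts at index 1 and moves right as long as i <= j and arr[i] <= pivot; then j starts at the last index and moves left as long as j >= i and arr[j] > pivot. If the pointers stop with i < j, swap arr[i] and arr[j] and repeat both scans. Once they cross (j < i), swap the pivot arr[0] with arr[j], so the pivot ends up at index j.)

Hoare-style two-pointer partition with pivot = 32:

Initial array: [32, 29, 21, 4, 34, 15, 20, 38, 14]

Pointers start at i = 1, j = 8.
i stops at index 4 (arr[4]=34 > 32), j stops at index 8 (arr[8]=14 <= 32): swap arr[4] and arr[8], array becomes [32, 29, 21, 4, 14, 15, 20, 38, 34]
i ends at 7, j ends at 6: the pointers have crossed (j < i), so scanning stops.

Swap pivot arr[0] with arr[6] to place pivot at position 6: [20, 29, 21, 4, 14, 15, 32, 38, 34]
Pivot position: 6

After partitioning with pivot 32, the array becomes [20, 29, 21, 4, 14, 15, 32, 38, 34]. The pivot is placed at index 6. All elements to the left of the pivot are <= 32, and all elements to the right are > 32.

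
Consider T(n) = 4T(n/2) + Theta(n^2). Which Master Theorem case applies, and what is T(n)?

Master Theorem for T(n) = 4T(n/2) + O(n^2):

a = 4, b = 2, c = 2
log_b(a) = log_2(4) = 2.0000

Case 2: c = 2 = log_2(4) = 2.0000
T(n) = O(n^2 log n) = O(n^2 log n)

For T(n) = 4T(n/2) + O(n^2): log_2(4) = 2.0000. This is Case 2 of the Master Theorem (c = log_b(a), equal work at all levels), giving O(n^2 log n).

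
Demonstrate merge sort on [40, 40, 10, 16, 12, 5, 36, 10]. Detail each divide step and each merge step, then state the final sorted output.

Merge sort trace:

Split: [40, 40, 10, 16, 12, 5, 36, 10] -> [40, 40, 10, 16] and [12, 5, 36, 10]
  Split: [40, 40, 10, 16] -> [40, 40] and [10, 16]
    Split: [40, 40] -> [40] and [40]
    Merge: [40] + [40] -> [40, 40]
    Split: [10, 16] -> [10] and [16]
    Merge: [10] + [16] -> [10, 16]
  Merge: [40, 40] + [10, 16] -> [10, 16, 40, 40]
  Split: [12, 5, 36, 10] -> [12, 5] and [36, 10]
    Split: [12, 5] -> [12] and [5]
    Merge: [12] + [5] -> [5, 12]
    Split: [36, 10] -> [36] and [10]
    Merge: [36] + [10] -> [10, 36]
  Merge: [5, 12] + [10, 36] -> [5, 10, 12, 36]
Merge: [10, 16, 40, 40] + [5, 10, 12, 36] -> [5, 10, 10, 12, 16, 36, 40, 40]

Final sorted array: [5, 10, 10, 12, 16, 36, 40, 40]

The merge sort proceeds by recursively splitting the array and merging sorted halves.
After all merges, the sorted array is [5, 10, 10, 12, 16, 36, 40, 40].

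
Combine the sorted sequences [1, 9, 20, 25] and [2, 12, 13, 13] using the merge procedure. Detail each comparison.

Merging process:

Compare 1 vs 2: take 1 from left. Merged: [1]
Compare 9 vs 2: take 2 from right. Merged: [1, 2]
Compare 9 vs 12: take 9 from left. Merged: [1, 2, 9]
Compare 20 vs 12: take 12 from right. Merged: [1, 2, 9, 12]
Compare 20 vs 13: take 13 from right. Merged: [1, 2, 9, 12, 13]
Compare 20 vs 13: take 13 from right. Merged: [1, 2, 9, 12, 13, 13]
Append remaining from left: [20, 25]. Merged: [1, 2, 9, 12, 13, 13, 20, 25]

Final merged array: [1, 2, 9, 12, 13, 13, 20, 25]
Total comparisons: 6

The merged array is [1, 2, 9, 12, 13, 13, 20, 25], requiring 6 comparisons. The merge step runs in O(n) time where n is the total number of elements.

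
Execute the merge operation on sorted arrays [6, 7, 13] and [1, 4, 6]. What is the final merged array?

Merging process:

Compare 6 vs 1: take 1 from right. Merged: [1]
Compare 6 vs 4: take 4 from right. Merged: [1, 4]
Compare 6 vs 6: take 6 from left. Merged: [1, 4, 6]
Compare 7 vs 6: take 6 from right. Merged: [1, 4, 6, 6]
Append remaining from left: [7, 13]. Merged: [1, 4, 6, 6, 7, 13]

Final merged array: [1, 4, 6, 6, 7, 13]
Total comparisons: 4

The merged array is [1, 4, 6, 6, 7, 13], requiring 4 comparisons. The merge step runs in O(n) time where n is the total number of elements.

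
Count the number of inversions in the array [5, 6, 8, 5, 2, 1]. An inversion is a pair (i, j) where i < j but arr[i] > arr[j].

Finding inversions in [5, 6, 8, 5, 2, 1]:

(0, 4): arr[0]=5 > arr[4]=2
(0, 5): arr[0]=5 > arr[5]=1
(1, 3): arr[1]=6 > arr[3]=5
(1, 4): arr[1]=6 > arr[4]=2
(1, 5): arr[1]=6 > arr[5]=1
(2, 3): arr[2]=8 > arr[3]=5
(2, 4): arr[2]=8 > arr[4]=2
(2, 5): arr[2]=8 > arr[5]=1
(3, 4): arr[3]=5 > arr[4]=2
(3, 5): arr[3]=5 > arr[5]=1
(4, 5): arr[4]=2 > arr[5]=1

Total inversions: 11

The array has 11 inversion(s): (0,4), (0,5), (1,3), (1,4), (1,5), (2,3), (2,4), (2,5), (3,4), (3,5), (4,5). Each pair (i,j) satisfies i < j and arr[i] > arr[j].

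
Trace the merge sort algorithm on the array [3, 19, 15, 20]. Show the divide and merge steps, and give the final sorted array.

Merge sort trace:

Split: [3, 19, 15, 20] -> [3, 19] and [15, 20]
  Split: [3, 19] -> [3] and [19]
  Merge: [3] + [19] -> [3, 19]
  Split: [15, 20] -> [15] and [20]
  Merge: [15] + [20] -> [15, 20]
Merge: [3, 19] + [15, 20] -> [3, 15, 19, 20]

Final sorted array: [3, 15, 19, 20]

The merge sort proceeds by recursively splitting the array and merging sorted halves.
After all merges, the sorted array is [3, 15, 19, 20].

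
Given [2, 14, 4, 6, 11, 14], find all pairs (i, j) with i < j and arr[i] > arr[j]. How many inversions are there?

Finding inversions in [2, 14, 4, 6, 11, 14]:

(1, 2): arr[1]=14 > arr[2]=4
(1, 3): arr[1]=14 > arr[3]=6
(1, 4): arr[1]=14 > arr[4]=11

Total inversions: 3

The array has 3 inversion(s): (1,2), (1,3), (1,4). Each pair (i,j) satisfies i < j and arr[i] > arr[j].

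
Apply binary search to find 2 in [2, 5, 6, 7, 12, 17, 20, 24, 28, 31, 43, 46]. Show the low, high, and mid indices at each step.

Binary search for 2 in [2, 5, 6, 7, 12, 17, 20, 24, 28, 31, 43, 46]:

lo=0, hi=11, mid=5, arr[mid]=17 -> 17 > 2, search left half
lo=0, hi=4, mid=2, arr[mid]=6 -> 6 > 2, search left half
lo=0, hi=1, mid=0, arr[mid]=2 -> Found target at index 0!

Binary search finds 2 at index 0 after 3 comparisons. The search repeatedly halves the search space by comparing with the middle element.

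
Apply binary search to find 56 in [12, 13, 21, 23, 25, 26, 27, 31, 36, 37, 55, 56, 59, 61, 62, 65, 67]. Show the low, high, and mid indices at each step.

Binary search for 56 in [12, 13, 21, 23, 25, 26, 27, 31, 36, 37, 55, 56, 59, 61, 62, 65, 67]:

lo=0, hi=16, mid=8, arr[mid]=36 -> 36 < 56, search right half
lo=9, hi=16, mid=12, arr[mid]=59 -> 59 > 56, search left half
lo=9, hi=11, mid=10, arr[mid]=55 -> 55 < 56, search right half
lo=11, hi=11, mid=11, arr[mid]=56 -> Found target at index 11!

Binary search finds 56 at index 11 after 4 comparisons. The search repeatedly halves the search space by comparing with the middle element.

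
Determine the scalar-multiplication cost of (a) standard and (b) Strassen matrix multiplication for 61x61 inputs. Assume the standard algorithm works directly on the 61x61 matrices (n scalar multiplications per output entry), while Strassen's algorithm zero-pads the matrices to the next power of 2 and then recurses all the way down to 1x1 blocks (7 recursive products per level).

Matrix multiplication for 61x61 matrices:

Strassen's algorithm requires power-of-2 dimensions. Pad 61x61 to 64x64 (next power of 2).

Standard algorithm: 61^3 = 226981 multiplications
Strassen's algorithm: 7^(log2(64)) = 7^6 = 117649 multiplications
Savings: 226981 - 117649 = 109332 multiplications

Standard: 226981 multiplications (61^3). Strassen: 117649 multiplications (7^6, after padding to 64x64). Strassen reduces 8 recursive multiplications to 7 at each level.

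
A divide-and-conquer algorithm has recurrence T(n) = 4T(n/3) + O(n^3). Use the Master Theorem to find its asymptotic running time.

Master Theorem for T(n) = 4T(n/3) + O(n^3):

a = 4, b = 3, c = 3
log_b(a) = log_3(4) = 1.2619

Case 3: c = 3 > log_3(4) = 1.2619
T(n) = O(n^3) = O(n^3)

For T(n) = 4T(n/3) + O(n^3): log_3(4) = 1.2619. This is Case 3 of the Master Theorem (c > log_b(a), work dominated by root), giving O(n^3).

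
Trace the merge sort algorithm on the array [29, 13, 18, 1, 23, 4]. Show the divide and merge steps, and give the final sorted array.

Merge sort trace:

Split: [29, 13, 18, 1, 23, 4] -> [29, 13, 18] and [1, 23, 4]
  Split: [29, 13, 18] -> [29] and [13, 18]
    Split: [13, 18] -> [13] and [18]
    Merge: [13] + [18] -> [13, 18]
  Merge: [29] + [13, 18] -> [13, 18, 29]
  Split: [1, 23, 4] -> [1] and [23, 4]
    Split: [23, 4] -> [23] and [4]
    Merge: [23] + [4] -> [4, 23]
  Merge: [1] + [4, 23] -> [1, 4, 23]
Merge: [13, 18, 29] + [1, 4, 23] -> [1, 4, 13, 18, 23, 29]

Final sorted array: [1, 4, 13, 18, 23, 29]

The merge sort proceeds by recursively splitting the array and merging sorted halves.
After all merges, the sorted array is [1, 4, 13, 18, 23, 29].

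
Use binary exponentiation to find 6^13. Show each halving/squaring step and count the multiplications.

Computing 6^13 by squaring (build up from 6^1; each line after the first costs one multiplication):

6^1 = 6
6^2 = (6^1)^2 = 6^2 = 36
6^3 = 6 * 6^2 = 6 * 36 = 216
6^6 = (6^3)^2 = 216^2 = 46656
6^12 = (6^6)^2 = 46656^2 = 2176782336
6^13 = 6 * 6^12 = 6 * 2176782336 = 13060694016

Result: 13060694016
Multiplications needed: 5 (5 lines after 6^1)

6^13 = 13060694016. Using exponentiation by squaring, this requires 5 multiplications. The key idea: if the exponent is even, square the half-power; if odd, multiply by the base once.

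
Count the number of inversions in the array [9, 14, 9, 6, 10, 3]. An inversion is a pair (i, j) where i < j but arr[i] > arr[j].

Finding inversions in [9, 14, 9, 6, 10, 3]:

(0, 3): arr[0]=9 > arr[3]=6
(0, 5): arr[0]=9 > arr[5]=3
(1, 2): arr[1]=14 > arr[2]=9
(1, 3): arr[1]=14 > arr[3]=6
(1, 4): arr[1]=14 > arr[4]=10
(1, 5): arr[1]=14 > arr[5]=3
(2, 3): arr[2]=9 > arr[3]=6
(2, 5): arr[2]=9 > arr[5]=3
(3, 5): arr[3]=6 > arr[5]=3
(4, 5): arr[4]=10 > arr[5]=3

Total inversions: 10

The array has 10 inversion(s): (0,3), (0,5), (1,2), (1,3), (1,4), (1,5), (2,3), (2,5), (3,5), (4,5). Each pair (i,j) satisfies i < j and arr[i] > arr[j].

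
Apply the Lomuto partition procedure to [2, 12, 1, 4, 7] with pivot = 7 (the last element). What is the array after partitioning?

Lomuto partition with pivot = 7:

Initial array: [2, 12, 1, 4, 7]

arr[0]=2 <= 7: swap with position 0, array becomes [2, 12, 1, 4, 7]
arr[1]=12 > 7: no swap
arr[2]=1 <= 7: swap with position 1, array becomes [2, 1, 12, 4, 7]
arr[3]=4 <= 7: swap with position 2, array becomes [2, 1, 4, 12, 7]

Place pivot at position 3: [2, 1, 4, 7, 12]
Pivot position: 3

After partitioning with pivot 7, the array becomes [2, 1, 4, 7, 12]. The pivot is placed at index 3. All elements to the left of the pivot are <= 7, and all elements to the right are > 7.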